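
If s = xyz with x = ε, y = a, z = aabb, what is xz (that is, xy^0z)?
aabb

Given x = '', y = 'a', z = 'aabb' and i = 0:

xy^0z = x + y·y·...·y (0 times) + z
       = '' + 'a'^0 + 'aabb'
       = '' + '' + 'aabb'
       = 'aabb'

The pumped string is 'aabb' with length 4.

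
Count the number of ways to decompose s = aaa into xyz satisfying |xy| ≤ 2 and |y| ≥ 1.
3

For s = 'aaa' with pumping length p = 2:

Constraints: |xy| ≤ 2, |y| > 0

Valid decompositions (|xy| ≤ p, |y| ≥ 1):
  • x='', y='a', z='aa'
  • x='a', y='a', z='a'
  • x='', y='aa', z='a'

Total count: 3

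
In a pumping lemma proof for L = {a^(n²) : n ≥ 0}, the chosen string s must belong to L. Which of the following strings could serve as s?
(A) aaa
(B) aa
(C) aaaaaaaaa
(C) aaaaaaaaa

The pumping lemma is applied to a string s that lies in L, so first check membership of each option:
- (A) aaa has length 3, strictly between 1² = 1 and 2² = 4, so it is not in L ✗
- (B) aa has length 2, strictly between 1² = 1 and 2² = 4, so it is not in L ✗
- (C) aaaaaaaaa has length 9 = 3², a perfect square, so it is in L ✓

Only (C) aaaaaaaaa is in L, so it is the only candidate that could play the role of s.
(In a complete proof one picks s in terms of the pumping length p so that |s| ≥ p is guaranteed; a fixed string like aaaaaaaaa illustrates the shape of such an s.)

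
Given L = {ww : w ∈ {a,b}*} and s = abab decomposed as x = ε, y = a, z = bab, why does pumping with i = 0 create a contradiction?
xy⁰z = bab ∉ L

Pumping with i = 0 replaces y = a by y⁰ = ε:
- Original: s = xyz = abab; abab splits into halves ab · ab, which are equal, so it is in L (w = ab)
- Pumped: xy⁰z = ε · ε · bab = bab
- bab has odd length 3, so it cannot be written as ww and is not in L

The pumping lemma would require xy⁰z ∈ L, so this decomposition yields a contradiction.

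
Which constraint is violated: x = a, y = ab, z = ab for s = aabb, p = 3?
Violated: xyz = s

The decomposition x = a, y = ab, z = ab for s = aabb with p = 3
violates the constraint: xyz = s

xyz = 'a' + 'ab' + 'ab' = 'aabab' ≠ 'aabb' = s. The decomposition doesn't reconstruct s.

Pumping lemma constraints:
1. xyz = s (decomposition is valid)
2. |xy| ≤ p
3. |y| > 0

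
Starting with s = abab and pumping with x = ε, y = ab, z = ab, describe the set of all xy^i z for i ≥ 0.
{xy^i z : i ≥ 0} = {(ab)^(i+1) : i ≥ 0} = {ab, abab, ababab, ...}

With x = ε, y = ab, z = ab: Pumping 'ab' gives strings of alternating a's and b's.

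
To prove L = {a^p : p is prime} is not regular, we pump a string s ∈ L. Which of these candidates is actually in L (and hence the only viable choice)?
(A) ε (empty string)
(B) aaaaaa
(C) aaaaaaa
(C) aaaaaaa

The pumping lemma is applied to a string s that lies in L, so first check membership of each option:
- (A) ε has length 0, which is not prime, so it is not in L ✗
- (B) aaaaaa has length 6 = 2 × 3, which is not prime, so it is not in L ✗
- (C) aaaaaaa has length 7, which is prime, so it is in L ✓

Only (C) aaaaaaa is in L, so it is the only candidate that could play the role of s.
(In a complete proof one picks s in terms of the pumping length p so that |s| ≥ p is guaranteed; a fixed string like aaaaaaa illustrates the shape of such an s.)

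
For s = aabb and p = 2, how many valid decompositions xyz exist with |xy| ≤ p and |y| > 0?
3

For s = 'aabb' with pumping length p = 2:

Constraints: |xy| ≤ 2, |y| > 0

Valid decompositions (|xy| ≤ p, |y| ≥ 1):
  • x='', y='a', z='abb'
  • x='a', y='a', z='bb'
  • x='', y='aa', z='bb'

Total count: 3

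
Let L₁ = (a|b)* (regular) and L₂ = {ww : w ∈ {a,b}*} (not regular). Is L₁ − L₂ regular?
No — L₁ − L₂ is not regular.

L₁ − L₂ is the complement of {ww} within {a,b}*. If it were regular, its complement {ww} would be regular as well (regular languages are closed under complement) — contradiction. So L₁ − L₂ is not regular.

Note that the bare facts "L₁ regular, L₂ non-regular" do not settle the question by themselves: the closure of regular languages under ∪, ∩, complement and difference applies only when BOTH operands are regular. With a non-regular operand the result can come out regular or non-regular depending on the specific languages, so one has to work out L₁ − L₂ for this particular pair, as above.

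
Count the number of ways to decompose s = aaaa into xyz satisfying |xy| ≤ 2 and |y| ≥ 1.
3

For s = 'aaaa' with pumping length p = 2:

Constraints: |xy| ≤ 2, |y| > 0

Valid decompositions (|xy| ≤ p, |y| ≥ 1):
  • x='', y='a', z='aaa'
  • x='a', y='a', z='aa'
  • x='', y='aa', z='aa'

Total count: 3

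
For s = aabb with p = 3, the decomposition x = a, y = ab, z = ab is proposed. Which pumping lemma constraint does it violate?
Violated: xyz = s

The decomposition x = a, y = ab, z = ab for s = aabb with p = 3
violates the constraint: xyz = s

xyz = 'a' + 'ab' + 'ab' = 'aabab' ≠ 'aabb' = s. The decomposition doesn't reconstruct s.

Pumping lemma constraints:
1. xyz = s (decomposition is valid)
2. |xy| ≤ p
3. |y| > 0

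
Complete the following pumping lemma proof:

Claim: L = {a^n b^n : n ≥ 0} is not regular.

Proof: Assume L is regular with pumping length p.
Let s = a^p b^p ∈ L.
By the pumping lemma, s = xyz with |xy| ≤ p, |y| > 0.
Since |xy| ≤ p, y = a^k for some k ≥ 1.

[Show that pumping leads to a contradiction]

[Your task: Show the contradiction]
Consider xy²z = a^(p+k) b^p.

Since k ≥ 1, we have p + k > p.
So xy²z has more a's than b's: (p+k) a's vs p b's.
This means xy²z ∉ L because a^n b^n requires equal counts.

This contradicts the pumping lemma which states xy²z ∈ L.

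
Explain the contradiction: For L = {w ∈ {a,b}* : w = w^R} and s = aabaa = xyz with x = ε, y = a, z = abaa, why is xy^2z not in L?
xy²z = aaabaa ∉ L

Pumping with i = 2 replaces y = a by y² = aa:
- Original: s = xyz = aabaa; aabaa reversed is aabaa, the same string, so it is a palindrome and is in L
- Pumped: xy²z = ε · aa · abaa = aaabaa
- aaabaa reversed is aabaaa ≠ aaabaa, so it is not a palindrome and is not in L

The pumping lemma would require xy²z ∈ L, so this decomposition yields a contradiction.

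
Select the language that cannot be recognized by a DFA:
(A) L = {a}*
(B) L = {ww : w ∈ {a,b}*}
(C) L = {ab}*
(B) {ww : w ∈ {a,b}*}

(B) L = {ww : w ∈ {a,b}*} is NOT regular.

The pumping lemma can be used to prove this:
After pumping, the two halves no longer match

The other languages are regular because they can be recognized by finite automata.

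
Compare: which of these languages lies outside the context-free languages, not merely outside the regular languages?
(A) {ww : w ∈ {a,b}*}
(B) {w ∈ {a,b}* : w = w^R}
(A) {ww : w ∈ {a,b}*}

(A) {ww : w ∈ {a,b}*} requires the CFL pumping lemma.

- {w ∈ {a,b}* : w = w^R} is context-free (but not regular)
  • Can be shown non-regular with the regular pumping lemma
  • After pumping, the string is no longer symmetric

- {ww : w ∈ {a,b}*} is NOT context-free
  • Requires the CFL pumping lemma to prove
  • Even a PDA cannot compare two arbitrary halves symbol by symbol; CFL pumping on a^p b^p a^p b^p fails

The CFL pumping lemma is "stronger" in that it can prove non-membership
in the larger class of context-free languages.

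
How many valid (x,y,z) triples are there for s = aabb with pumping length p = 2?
3

For s = 'aabb' with pumping length p = 2:

Constraints: |xy| ≤ 2, |y| > 0

Valid decompositions (|xy| ≤ p, |y| ≥ 1):
  • x='', y='a', z='abb'
  • x='a', y='a', z='bb'
  • x='', y='aa', z='bb'

Total count: 3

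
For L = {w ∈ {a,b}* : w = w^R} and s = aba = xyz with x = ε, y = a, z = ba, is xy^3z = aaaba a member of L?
No

xy³z = ε · aaa · ba = aaaba.
aaaba reversed is abaaa ≠ aaaba, so it is not a palindrome and is not in L.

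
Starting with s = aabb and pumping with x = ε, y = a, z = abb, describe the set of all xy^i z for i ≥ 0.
{xy^i z : i ≥ 0} = {a^(i+1) b^2 : i ≥ 0} = {abb, aabb, aaabb, ...}

With x = ε, y = a, z = abb: Starting with aabb and pumping the first 'a' (z = abb keeps the second 'a'), we get strings with i+1 a's followed by 2 b's for i = 0, 1, 2, ...; note bb is not produced because z always contributes one a.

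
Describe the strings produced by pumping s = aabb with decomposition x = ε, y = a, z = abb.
{xy^i z : i ≥ 0} = {a^(i+1) b^2 : i ≥ 0} = {abb, aabb, aaabb, ...}

With x = ε, y = a, z = abb: Starting with aabb and pumping the first 'a' (z = abb keeps the second 'a'), we get strings with i+1 a's followed by 2 b's for i = 0, 1, 2, ...; note bb is not produced because z always contributes one a.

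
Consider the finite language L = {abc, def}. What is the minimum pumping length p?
p = 4

For a finite language L, the pumping lemma holds vacuously if p > max|s| for s ∈ L.

The longest string in L = {abc, def} has length 3.
If p = 4, then no string s ∈ L has |s| ≥ p, so the condition is vacuously true.

The minimum pumping length is p = 4.

Why no smaller p works: for any p ≤ 3, the longest string s ∈ L has |s| = 3 ≥ p, so it would
have to be pumpable; but pumping up (i = 2, 3, ...) produces ever longer strings, which cannot all lie in the
finite language L. So the pumping property fails for every p ≤ 3.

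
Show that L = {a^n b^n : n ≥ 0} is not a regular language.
Assume for contradiction that L is regular, and let p ≥ 1 be the pumping length given by the pumping lemma.
Choose s = a^p b^p. Then s ∈ L and |s| = 2p ≥ p.
By the pumping lemma, s = xyz for some x, y, z with |xy| ≤ p, |y| ≥ 1, and xy^i z ∈ L for every i ≥ 0.
Since |xy| ≤ p and the first p symbols of s are all a's, we must have y = a^k for some k with 1 ≤ k ≤ p.

Take i = 3: xy³z = a^(p + 2k) b^p.
This string has p + 2k a's but p b's, and p + 2k > p because k ≥ 1. So xy³z ∉ L.

This contradicts the pumping lemma, which requires xy^i z ∈ L for all i ≥ 0.
Hence L = {a^n b^n : n ≥ 0} is not regular. ∎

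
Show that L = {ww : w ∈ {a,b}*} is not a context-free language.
Assume for contradiction that L is context-free, and let p ≥ 1 be the pumping length given by the pumping lemma for CFLs.
Choose s = a^p b^p a^p b^p. Then s ∈ L (take w = a^p b^p) and |s| = 4p ≥ p.
By the CFL pumping lemma, s = uvxyz for some u, v, x, y, z with |vxy| ≤ p, |vy| ≥ 1, and uv^i xy^i z ∈ L for every i ≥ 0.

Write s as four blocks A₁ B₁ A₂ B₂ with A₁ = A₂ = a^p and B₁ = B₂ = b^p. Since |vxy| ≤ p, the window vxy lies inside at most two adjacent blocks. Take i = 0 and let t = uxz, so |t| = 4p − |vy| with 1 ≤ |vy| ≤ p. If |t| is odd, t ∉ L immediately, so assume |vy| is even (hence |vy| ≥ 2) and |t|/2 = 2p − |vy|/2, which satisfies p ≤ |t|/2 ≤ 2p − 1.

Case 1 (vxy inside A₁B₁): t = a^(p−j) b^(p−l) a^p b^p with j + l = |vy|. The second half of t has length < 2p, so it is a suffix of the trailing a^p b^p and ends in b; the first half is a^(p−j) b^(p−l) a^((j+l)/2), which ends in a because (j+l)/2 ≥ 1. The halves differ, so t ∉ L.

Case 2 (vxy inside B₁A₂, straddling the middle): t = a^p b^(p−j) a^(p−l) b^p with j + l = |vy|. If t = ww, then w is a prefix of t of length ≥ p, so w begins with a^p; and w is a suffix of t of length ≥ p, so w ends with b^p. That forces |w| ≥ 2p, contradicting |w| = |t|/2 ≤ 2p − 1. So t ∉ L.

Case 3 (vxy inside A₂B₂): t = a^p b^p a^(p−j) b^(p−l) with j + l = |vy|. The first half of t is a prefix of a^p b^p, so it begins with a; the second half is b^((j+l)/2) a^(p−j) b^(p−l), which begins with b. The halves differ, so t ∉ L.

In every case uv⁰xy⁰z = uxz ∉ L.

This contradicts the CFL pumping lemma, which requires uv^i xy^i z ∈ L for all i ≥ 0.
Hence L = {ww : w ∈ {a,b}*} is not context-free. ∎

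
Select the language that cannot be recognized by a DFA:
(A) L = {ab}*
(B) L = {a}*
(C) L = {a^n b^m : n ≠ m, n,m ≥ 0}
(C) {a^n b^m : n ≠ m, n,m ≥ 0}

(C) L = {a^n b^m : n ≠ m, n,m ≥ 0} is NOT regular.

The pumping lemma can be used to prove this:
After pumping a's, we can make n = m

The other languages are regular because they can be recognized by finite automata.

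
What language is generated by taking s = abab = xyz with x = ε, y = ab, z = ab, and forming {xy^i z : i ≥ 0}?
{xy^i z : i ≥ 0} = {(ab)^(i+1) : i ≥ 0} = {ab, abab, ababab, ...}

With x = ε, y = ab, z = ab: Pumping 'ab' gives strings of alternating a's and b's.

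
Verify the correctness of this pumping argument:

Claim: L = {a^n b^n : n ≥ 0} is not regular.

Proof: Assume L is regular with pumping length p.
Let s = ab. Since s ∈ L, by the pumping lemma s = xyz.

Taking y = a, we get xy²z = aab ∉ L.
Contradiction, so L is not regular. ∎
The proof is INCORRECT.

Error: The string s = ab may be shorter than p.
The pumping lemma only applies to strings with |s| ≥ p, and p is not under our control.
We must choose s in terms of p, e.g. s = a^p b^p, to ensure |s| ≥ p.
(The proof also fixes one particular y; a valid argument must handle every decomposition with |xy| ≤ p and |y| ≥ 1 — for s = a^p b^p this forces y = a^k, and then xy²z = a^(p+k) b^p ∉ L.)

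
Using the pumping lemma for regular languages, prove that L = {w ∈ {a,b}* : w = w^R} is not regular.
Assume for contradiction that L is regular, and let p ≥ 1 be the pumping length given by the pumping lemma.
Choose s = a^p b a^p. Then s ∈ L (it reads the same in both directions) and |s| = 2p + 1 ≥ p.
By the pumping lemma, s = xyz for some x, y, z with |xy| ≤ p, |y| ≥ 1, and xy^i z ∈ L for every i ≥ 0.
Since |xy| ≤ p and the first p symbols of s are all a's, y = a^k for some k with 1 ≤ k ≤ p.

Take i = 2: xy²z = a^(p + k) b a^p.
Its reversal is a^p b a^(p + k). These differ because the block of a's before the unique b has length p + k in one and p in the other, and p + k ≠ p since k ≥ 1. So xy²z is not a palindrome, i.e. xy²z ∉ L.

This contradicts the pumping lemma, which requires xy^i z ∈ L for all i ≥ 0.
Hence L = {w ∈ {a,b}* : w = w^R} is not regular. ∎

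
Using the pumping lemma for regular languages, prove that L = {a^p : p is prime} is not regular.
Assume for contradiction that L is regular, and let p ≥ 1 be the pumping length given by the pumping lemma.
Choose a prime q with q ≥ p (one exists because there are infinitely many primes) and let s = a^q. Then s ∈ L and |s| = q ≥ p.
By the pumping lemma, s = xyz for some x, y, z with |xy| ≤ p, |y| ≥ 1, and xy^i z ∈ L for every i ≥ 0.
Here y = a^k for some k with 1 ≤ k ≤ p, and xy^i z = a^(q + (i − 1)k) for every i ≥ 0.

Take i = q + 1: |xy^(q+1) z| = q + qk = q(k + 1).
Both factors satisfy q ≥ 2 and k + 1 ≥ 2, so q(k + 1) is composite, and xy^(q+1) z ∉ L.

This contradicts the pumping lemma, which requires xy^i z ∈ L for all i ≥ 0.
Hence L = {a^p : p is prime} is not regular. ∎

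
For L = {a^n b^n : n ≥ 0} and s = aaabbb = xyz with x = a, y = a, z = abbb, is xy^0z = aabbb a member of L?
No

xy⁰z = a · ε · abbb = aabbb.
aabbb has 2 a's and 3 b's; 2 ≠ 3, so it is not in L.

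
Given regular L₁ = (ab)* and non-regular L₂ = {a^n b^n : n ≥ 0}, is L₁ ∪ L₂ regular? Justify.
No — L₁ ∪ L₂ is not regular.

Let U = (ab)* ∪ {a^n b^n}. If U were regular, then U ∩ aa*bb* would be regular (closure under intersection with a regular language). But (ab)* ∩ aa*bb* = {ab} and {a^n b^n} ∩ aa*bb* = {a^n b^n : n ≥ 1}, so U ∩ aa*bb* = {a^n b^n : n ≥ 1}, which is not regular. Hence U is not regular.

Note that the bare facts "L₁ regular, L₂ non-regular" do not settle the question by themselves: the closure of regular languages under ∪, ∩, complement and difference applies only when BOTH operands are regular. With a non-regular operand the result can come out regular or non-regular depending on the specific languages, so one has to work out L₁ ∪ L₂ for this particular pair, as above.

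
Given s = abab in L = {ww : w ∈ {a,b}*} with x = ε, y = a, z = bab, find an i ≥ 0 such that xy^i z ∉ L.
i = 2

xy²z = ε · aa · bab = aabab; aabab has odd length 5, so it cannot be written as ww and is not in L.
(Other choices also work, e.g. i = 0, 3; only i = 1 is guaranteed to stay in L since xy¹z = s.)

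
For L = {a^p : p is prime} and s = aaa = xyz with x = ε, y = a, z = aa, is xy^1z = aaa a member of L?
Yes

xy¹z = ε · a · aa = aaa.
aaa has length 3, which is prime, so it is in L.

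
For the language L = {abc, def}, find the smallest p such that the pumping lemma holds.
p = 4

For a finite language L, the pumping lemma holds vacuously if p > max|s| for s ∈ L.

The longest string in L = {abc, def} has length 3.
If p = 4, then no string s ∈ L has |s| ≥ p, so the condition is vacuously true.

The minimum pumping length is p = 4.

Why no smaller p works: for any p ≤ 3, the longest string s ∈ L has |s| = 3 ≥ p, so it would
have to be pumpable; but pumping up (i = 2, 3, ...) produces ever longer strings, which cannot all lie in the
finite language L. So the pumping property fails for every p ≤ 3.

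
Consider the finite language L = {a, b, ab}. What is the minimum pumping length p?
p = 3

For a finite language L, the pumping lemma holds vacuously if p > max|s| for s ∈ L.

The longest string in L = {a, b, ab} has length 2.
If p = 3, then no string s ∈ L has |s| ≥ p, so the condition is vacuously true.

The minimum pumping length is p = 3.

Why no smaller p works: for any p ≤ 2, the longest string s ∈ L has |s| = 2 ≥ p, so it would
have to be pumpable; but pumping up (i = 2, 3, ...) produces ever longer strings, which cannot all lie in the
finite language L. So the pumping property fails for every p ≤ 2.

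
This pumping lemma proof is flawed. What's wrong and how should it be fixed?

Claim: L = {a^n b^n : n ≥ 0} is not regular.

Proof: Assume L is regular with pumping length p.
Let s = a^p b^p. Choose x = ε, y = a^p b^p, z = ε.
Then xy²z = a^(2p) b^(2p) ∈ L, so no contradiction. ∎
Error: The decomposition violates |xy| ≤ p. With y = a^p b^p, |xy| = |y| = 2p > p. (The proof also miscomputes xy²z, which would be a^p b^p a^p b^p rather than a^(2p) b^(2p), and it wrongly treats one harmless decomposition as settling the matter — the prover does not get to choose the decomposition.)

Correction: The pumping lemma requires |xy| ≤ p, and the argument must handle every decomposition satisfying |xy| ≤ p, |y| ≥ 1. Since s starts with p a's, any such y consists only of a's, say y = a^k with k ≥ 1. Then xy²z = a^(p+k) b^p has unequal numbers of a's and b's, so xy²z ∉ L — the required contradiction.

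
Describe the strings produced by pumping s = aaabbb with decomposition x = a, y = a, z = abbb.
{xy^i z : i ≥ 0} = {a^(2+i) b^3 : i ≥ 0} = {aabbb, aaabbb, aaaabbb, ...}

With x = a, y = a, z = abbb: Starting with aaabbb and pumping the second 'a', we get strings with 2+i a's followed by 3 b's for i = 0, 1, 2, ...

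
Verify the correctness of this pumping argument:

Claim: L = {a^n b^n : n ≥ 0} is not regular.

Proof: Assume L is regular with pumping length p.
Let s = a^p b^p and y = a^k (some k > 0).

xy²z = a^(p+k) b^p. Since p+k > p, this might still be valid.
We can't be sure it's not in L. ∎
The proof is INCORRECT.

Error: The conclusion is wrong.
xy²z = a^(p+k) b^p is definitely NOT in L because the number of a's (p+k) ≠ number of b's (p).
The proof incorrectly doubts what is actually a valid contradiction.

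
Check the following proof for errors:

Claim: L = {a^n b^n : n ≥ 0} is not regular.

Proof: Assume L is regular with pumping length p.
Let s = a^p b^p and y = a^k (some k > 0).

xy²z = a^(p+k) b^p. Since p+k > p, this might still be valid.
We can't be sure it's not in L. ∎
The proof is INCORRECT.

Error: The conclusion is wrong.
xy²z = a^(p+k) b^p is definitely NOT in L because the number of a's (p+k) ≠ number of b's (p).
The proof incorrectly doubts what is actually a valid contradiction.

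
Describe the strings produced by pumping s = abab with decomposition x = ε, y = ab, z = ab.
{xy^i z : i ≥ 0} = {(ab)^(i+1) : i ≥ 0} = {ab, abab, ababab, ...}

With x = ε, y = ab, z = ab: Pumping 'ab' gives strings of alternating a's and b's.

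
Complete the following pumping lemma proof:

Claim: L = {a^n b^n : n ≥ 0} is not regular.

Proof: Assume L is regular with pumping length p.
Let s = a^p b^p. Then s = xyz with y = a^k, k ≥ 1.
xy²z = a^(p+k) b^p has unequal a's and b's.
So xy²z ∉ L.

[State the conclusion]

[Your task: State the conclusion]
This contradicts the pumping lemma for regular languages,
which guarantees xy^i z ∈ L for all i ≥ 0.

Since our assumption that L is regular leads to a contradiction,
we conclude that L = {a^n b^n : n ≥ 0} is NOT regular. ∎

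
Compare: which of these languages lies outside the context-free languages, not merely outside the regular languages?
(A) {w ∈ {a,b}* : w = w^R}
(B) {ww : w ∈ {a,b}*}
(B) {ww : w ∈ {a,b}*}

(B) {ww : w ∈ {a,b}*} requires the CFL pumping lemma.

- {w ∈ {a,b}* : w = w^R} is context-free (but not regular)
  • Can be shown non-regular with the regular pumping lemma
  • After pumping, the string is no longer symmetric

- {ww : w ∈ {a,b}*} is NOT context-free
  • Requires the CFL pumping lemma to prove
  • Cannot verify equality of two arbitrary substrings

The CFL pumping lemma is "stronger" in that it can prove non-membership
in the larger class of context-free languages.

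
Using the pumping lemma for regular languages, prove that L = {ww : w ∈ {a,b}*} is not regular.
Assume for contradiction that L is regular, and let p ≥ 1 be the pumping length given by the pumping lemma.
Choose s = a^p b a^p b. Then s ∈ L (take w = a^p b) and |s| = 2p + 2 ≥ p.
By the pumping lemma, s = xyz for some x, y, z with |xy| ≤ p, |y| ≥ 1, and xy^i z ∈ L for every i ≥ 0.
Since |xy| ≤ p and the first p symbols of s are all a's, y = a^k for some k with 1 ≤ k ≤ p.

Take i = 2: t = xy²z = a^(p + k) b a^p b.
Suppose t = uu for some string u. The string t contains exactly two b's and ends in b, so u contains exactly one b and ends in b; hence u = a^j b for some j, and uu = a^j b a^j b. Comparing with t = a^(p + k) b a^p b forces j = p + k (first block) and j = p (second block), which is impossible since k ≥ 1. So t ∉ L.

This contradicts the pumping lemma, which requires xy^i z ∈ L for all i ≥ 0.
Hence L = {ww : w ∈ {a,b}*} is not regular. ∎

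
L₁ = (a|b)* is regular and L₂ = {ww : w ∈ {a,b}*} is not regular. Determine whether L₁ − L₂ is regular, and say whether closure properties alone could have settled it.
No — L₁ − L₂ is not regular.

L₁ − L₂ is the complement of {ww} within {a,b}*. If it were regular, its complement {ww} would be regular as well (regular languages are closed under complement) — contradiction. So L₁ − L₂ is not regular.

Note that the bare facts "L₁ regular, L₂ non-regular" do not settle the question by themselves: the closure of regular languages under ∪, ∩, complement and difference applies only when BOTH operands are regular. With a non-regular operand the result can come out regular or non-regular depending on the specific languages, so one has to work out L₁ − L₂ for this particular pair, as above.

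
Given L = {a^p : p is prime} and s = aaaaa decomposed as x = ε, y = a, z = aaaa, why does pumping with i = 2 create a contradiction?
xy²z = aaaaaa ∉ L

Pumping with i = 2 replaces y = a by y² = aa:
- Original: s = xyz = aaaaa; aaaaa has length 5, which is prime, so it is in L
- Pumped: xy²z = ε · aa · aaaa = aaaaaa
- aaaaaa has length 6 = 2 × 3, which is not prime, so it is not in L

The pumping lemma would require xy²z ∈ L, so this decomposition yields a contradiction.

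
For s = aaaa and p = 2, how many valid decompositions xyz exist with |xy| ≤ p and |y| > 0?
3

For s = 'aaaa' with pumping length p = 2:

Constraints: |xy| ≤ 2, |y| > 0

Valid decompositions (|xy| ≤ p, |y| ≥ 1):
  • x='', y='a', z='aaa'
  • x='a', y='a', z='aa'
  • x='', y='aa', z='aa'

Total count: 3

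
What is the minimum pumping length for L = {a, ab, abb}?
p = 4

For a finite language L, the pumping lemma holds vacuously if p > max|s| for s ∈ L.

The longest string in L = {a, ab, abb} has length 3.
If p = 4, then no string s ∈ L has |s| ≥ p, so the condition is vacuously true.

The minimum pumping length is p = 4.

Why no smaller p works: for any p ≤ 3, the longest string s ∈ L has |s| = 3 ≥ p, so it would
have to be pumpable; but pumping up (i = 2, 3, ...) produces ever longer strings, which cannot all lie in the
finite language L. So the pumping property fails for every p ≤ 3.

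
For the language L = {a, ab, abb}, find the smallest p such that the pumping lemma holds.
p = 4

For a finite language L, the pumping lemma holds vacuously if p > max|s| for s ∈ L.

The longest string in L = {a, ab, abb} has length 3.
If p = 4, then no string s ∈ L has |s| ≥ p, so the condition is vacuously true.

The minimum pumping length is p = 4.

Why no smaller p works: for any p ≤ 3, the longest string s ∈ L has |s| = 3 ≥ p, so it would
have to be pumpable; but pumping up (i = 2, 3, ...) produces ever longer strings, which cannot all lie in the
finite language L. So the pumping property fails for every p ≤ 3.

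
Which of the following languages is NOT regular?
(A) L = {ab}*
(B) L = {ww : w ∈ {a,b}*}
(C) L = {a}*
(B) {ww : w ∈ {a,b}*}

(B) L = {ww : w ∈ {a,b}*} is NOT regular.

The pumping lemma can be used to prove this:
After pumping, the two halves no longer match

The other languages are regular because they can be recognized by finite automata.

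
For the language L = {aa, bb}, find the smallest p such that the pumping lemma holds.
p = 3

For a finite language L, the pumping lemma holds vacuously if p > max|s| for s ∈ L.

The longest string in L = {aa, bb} has length 2.
If p = 3, then no string s ∈ L has |s| ≥ p, so the condition is vacuously true.

The minimum pumping length is p = 3.

Why no smaller p works: for any p ≤ 2, the longest string s ∈ L has |s| = 2 ≥ p, so it would
have to be pumpable; but pumping up (i = 2, 3, ...) produces ever longer strings, which cannot all lie in the
finite language L. So the pumping property fails for every p ≤ 2.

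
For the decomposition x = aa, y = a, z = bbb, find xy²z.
aaaabbb

Given x = 'aa', y = 'a', z = 'bbb' and i = 2:

xy^2z = x + y·y·...·y (2 times) + z
       = 'aa' + 'a'^2 + 'bbb'
       = 'aa' + 'aa' + 'bbb'
       = 'aaaabbb'

The pumped string is 'aaaabbb' with length 7.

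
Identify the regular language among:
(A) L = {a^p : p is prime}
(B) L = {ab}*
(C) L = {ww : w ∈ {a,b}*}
(B) {ab}*

(B) L = {ab}* is regular.

This can be recognized by a finite automaton (DFA/NFA).
Regular expressions like {ab}* define regular languages.

The other choices are not regular:
- {a^p : p is prime}: After pumping, the length becomes composite
- {ww : w ∈ {a,b}*}: After pumping, the two halves no longer match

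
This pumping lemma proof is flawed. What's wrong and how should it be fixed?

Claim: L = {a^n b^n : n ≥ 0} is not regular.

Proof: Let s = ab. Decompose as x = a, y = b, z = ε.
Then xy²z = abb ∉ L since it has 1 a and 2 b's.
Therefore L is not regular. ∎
Error: The string s = ab might be shorter than the pumping length p.

Correction: Choose s = a^p b^p to ensure |s| ≥ p. Also, the decomposition is wrong: with |xy| ≤ p, y cannot include b's when s starts with p a's.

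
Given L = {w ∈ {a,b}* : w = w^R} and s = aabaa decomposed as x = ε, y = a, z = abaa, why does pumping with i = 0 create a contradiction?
xy⁰z = abaa ∉ L

Pumping with i = 0 replaces y = a by y⁰ = ε:
- Original: s = xyz = aabaa; aabaa reversed is aabaa, the same string, so it is a palindrome and is in L
- Pumped: xy⁰z = ε · ε · abaa = abaa
- abaa reversed is aaba ≠ abaa, so it is not a palindrome and is not in L

The pumping lemma would require xy⁰z ∈ L, so this decomposition yields a contradiction.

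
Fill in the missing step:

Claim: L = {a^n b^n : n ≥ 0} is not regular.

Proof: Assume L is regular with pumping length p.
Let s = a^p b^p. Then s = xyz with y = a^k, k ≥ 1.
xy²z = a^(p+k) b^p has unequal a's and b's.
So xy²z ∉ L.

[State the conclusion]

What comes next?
This contradicts the pumping lemma for regular languages,
which guarantees xy^i z ∈ L for all i ≥ 0.

Since our assumption that L is regular leads to a contradiction,
we conclude that L = {a^n b^n : n ≥ 0} is NOT regular. ∎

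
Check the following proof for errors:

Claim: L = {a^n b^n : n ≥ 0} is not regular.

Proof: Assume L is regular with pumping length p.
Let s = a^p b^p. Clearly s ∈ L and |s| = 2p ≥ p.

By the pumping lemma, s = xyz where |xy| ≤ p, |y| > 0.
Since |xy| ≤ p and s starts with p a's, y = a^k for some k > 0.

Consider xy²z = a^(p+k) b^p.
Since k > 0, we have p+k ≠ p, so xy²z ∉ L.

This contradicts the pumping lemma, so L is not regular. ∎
The proof is correct.

This proof is valid because:
1. The string s = a^p b^p is correctly in L
2. The decomposition analysis is correct: y must consist only of a's
3. The contradiction is valid: pumping increases a's but not b's
4. The conclusion follows logically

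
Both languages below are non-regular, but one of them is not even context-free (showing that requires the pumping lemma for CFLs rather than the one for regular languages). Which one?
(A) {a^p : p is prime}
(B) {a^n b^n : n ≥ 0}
(A) {a^p : p is prime}

(A) {a^p : p is prime} requires the CFL pumping lemma.

- {a^n b^n : n ≥ 0} is context-free (but not regular)
  • Can be shown non-regular with the regular pumping lemma
  • After pumping, the number of a's and b's become unequal

- {a^p : p is prime} is NOT context-free
  • Requires the CFL pumping lemma to prove
  • The CFL pumping lemma also fails because prime gaps are unbounded

The CFL pumping lemma is "stronger" in that it can prove non-membership
in the larger class of context-free languages.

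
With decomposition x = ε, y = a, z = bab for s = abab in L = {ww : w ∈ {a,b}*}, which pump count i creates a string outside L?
i = 0

xy⁰z = ε · ε · bab = bab; bab has odd length 3, so it cannot be written as ww and is not in L.
(Other choices also work, e.g. i = 2, 3; only i = 1 is guaranteed to stay in L since xy¹z = s.)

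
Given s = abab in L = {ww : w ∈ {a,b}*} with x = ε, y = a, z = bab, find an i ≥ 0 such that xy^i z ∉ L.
i = 2

xy²z = ε · aa · bab = aabab; aabab has odd length 5, so it cannot be written as ww and is not in L.
(Other choices also work, e.g. i = 0, 3; only i = 1 is guaranteed to stay in L since xy¹z = s.)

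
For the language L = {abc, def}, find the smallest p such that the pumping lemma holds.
p = 4

For a finite language L, the pumping lemma holds vacuously if p > max|s| for s ∈ L.

The longest string in L = {abc, def} has length 3.
If p = 4, then no string s ∈ L has |s| ≥ p, so the condition is vacuously true.

The minimum pumping length is p = 4.

Why no smaller p works: for any p ≤ 3, the longest string s ∈ L has |s| = 3 ≥ p, so it would
have to be pumpable; but pumping up (i = 2, 3, ...) produces ever longer strings, which cannot all lie in the
finite language L. So the pumping property fails for every p ≤ 3.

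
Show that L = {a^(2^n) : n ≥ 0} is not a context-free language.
Assume for contradiction that L is context-free, and let p ≥ 1 be the pumping length given by the pumping lemma for CFLs.
Choose s = a^(2^p). Then s ∈ L and |s| = 2^p ≥ p.
By the CFL pumping lemma, s = uvxyz for some u, v, x, y, z with |vxy| ≤ p, |vy| ≥ 1, and uv^i xy^i z ∈ L for every i ≥ 0.
All symbols are a's, so only lengths matter: let k = |vy|, with 1 ≤ k ≤ |vxy| ≤ p < 2^p.

Take i = 2: |uv²xy²z| = 2^p + k, and 2^p < 2^p + k < 2^p + 2^p = 2^(p+1).
So the length lies strictly between consecutive powers of two and is not a power of 2; uv²xy²z ∉ L.

This contradicts the CFL pumping lemma, which requires uv^i xy^i z ∈ L for all i ≥ 0.
Hence L = {a^(2^n) : n ≥ 0} is not context-free. ∎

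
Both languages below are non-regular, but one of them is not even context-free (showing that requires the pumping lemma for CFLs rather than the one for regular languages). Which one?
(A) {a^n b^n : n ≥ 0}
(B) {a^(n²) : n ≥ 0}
(B) {a^(n²) : n ≥ 0}

(B) {a^(n²) : n ≥ 0} requires the CFL pumping lemma.

- {a^n b^n : n ≥ 0} is context-free (but not regular)
  • Can be shown non-regular with the regular pumping lemma
  • After pumping, the number of a's and b's become unequal

- {a^(n²) : n ≥ 0} is NOT context-free
  • Requires the CFL pumping lemma to prove
  • Gaps between squares grow unboundedly

The CFL pumping lemma is "stronger" in that it can prove non-membership
in the larger class of context-free languages.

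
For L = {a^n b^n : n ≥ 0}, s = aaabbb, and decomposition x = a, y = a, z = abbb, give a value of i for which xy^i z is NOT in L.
i = 3

xy³z = a · aaa · abbb = aaaaabbb; aaaaabbb has 5 a's and 3 b's; 5 ≠ 3, so it is not in L.
(Other choices also work, e.g. i = 0, 2; only i = 1 is guaranteed to stay in L since xy¹z = s.)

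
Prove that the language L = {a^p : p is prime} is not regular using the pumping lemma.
Assume for contradiction that L is regular, and let p ≥ 1 be the pumping length given by the pumping lemma.
Choose a prime q with q ≥ p (one exists because there are infinitely many primes) and let s = a^q. Then s ∈ L and |s| = q ≥ p.
By the pumping lemma, s = xyz for some x, y, z with |xy| ≤ p, |y| ≥ 1, and xy^i z ∈ L for every i ≥ 0.
Here y = a^k for some k with 1 ≤ k ≤ p, and xy^i z = a^(q + (i − 1)k) for every i ≥ 0.

Take i = q + 1: |xy^(q+1) z| = q + qk = q(k + 1).
Both factors satisfy q ≥ 2 and k + 1 ≥ 2, so q(k + 1) is composite, and xy^(q+1) z ∉ L.

This contradicts the pumping lemma, which requires xy^i z ∈ L for all i ≥ 0.
Hence L = {a^p : p is prime} is not regular. ∎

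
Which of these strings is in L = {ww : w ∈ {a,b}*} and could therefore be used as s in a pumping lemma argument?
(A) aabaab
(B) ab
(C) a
(A) aabaab

The pumping lemma is applied to a string s that lies in L, so first check membership of each option:
- (A) aabaab splits into halves aab · aab, which are equal, so it is in L (w = aab) ✓
- (B) ab has length 2; its halves are a and b, which differ, so it is not in L ✗
- (C) a has odd length 1, so it cannot be written as ww and is not in L ✗

Only (A) aabaab is in L, so it is the only candidate that could play the role of s.
(In a complete proof one picks s in terms of the pumping length p so that |s| ≥ p is guaranteed; a fixed string like aabaab illustrates the shape of such an s.)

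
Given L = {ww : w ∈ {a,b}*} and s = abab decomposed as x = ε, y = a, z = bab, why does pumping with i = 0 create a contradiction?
xy⁰z = bab ∉ L

Pumping with i = 0 replaces y = a by y⁰ = ε:
- Original: s = xyz = abab; abab splits into halves ab · ab, which are equal, so it is in L (w = ab)
- Pumped: xy⁰z = ε · ε · bab = bab
- bab has odd length 3, so it cannot be written as ww and is not in L

The pumping lemma would require xy⁰z ∈ L, so this decomposition yields a contradiction.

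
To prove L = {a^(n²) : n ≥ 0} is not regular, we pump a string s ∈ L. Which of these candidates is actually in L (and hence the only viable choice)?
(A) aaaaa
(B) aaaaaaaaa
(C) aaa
(B) aaaaaaaaa

The pumping lemma is applied to a string s that lies in L, so first check membership of each option:
- (A) aaaaa has length 5, strictly between 2² = 4 and 3² = 9, so it is not in L ✗
- (B) aaaaaaaaa has length 9 = 3², a perfect square, so it is in L ✓
- (C) aaa has length 3, strictly between 1² = 1 and 2² = 4, so it is not in L ✗

Only (B) aaaaaaaaa is in L, so it is the only candidate that could play the role of s.
(In a complete proof one picks s in terms of the pumping length p so that |s| ≥ p is guaranteed; a fixed string like aaaaaaaaa illustrates the shape of such an s.)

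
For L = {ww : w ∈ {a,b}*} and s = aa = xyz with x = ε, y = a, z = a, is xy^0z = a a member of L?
No

xy⁰z = ε · ε · a = a.
a has odd length 1, so it cannot be written as ww and is not in L.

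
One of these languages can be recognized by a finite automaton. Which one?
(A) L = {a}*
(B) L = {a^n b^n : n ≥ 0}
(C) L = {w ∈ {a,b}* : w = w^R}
(A) {a}*

(A) L = {a}* is regular.

This can be recognized by a finite automaton (DFA/NFA).
Regular expressions like {a}* define regular languages.

The other choices are not regular:
- {a^n b^n : n ≥ 0}: After pumping, the number of a's and b's become unequal
- {w ∈ {a,b}* : w = w^R}: After pumping, the string is no longer symmetric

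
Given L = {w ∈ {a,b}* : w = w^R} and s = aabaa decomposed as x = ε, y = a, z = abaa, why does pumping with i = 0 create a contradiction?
xy⁰z = abaa ∉ L

Pumping with i = 0 replaces y = a by y⁰ = ε:
- Original: s = xyz = aabaa; aabaa reversed is aabaa, the same string, so it is a palindrome and is in L
- Pumped: xy⁰z = ε · ε · abaa = abaa
- abaa reversed is aaba ≠ abaa, so it is not a palindrome and is not in L

The pumping lemma would require xy⁰z ∈ L, so this decomposition yields a contradiction.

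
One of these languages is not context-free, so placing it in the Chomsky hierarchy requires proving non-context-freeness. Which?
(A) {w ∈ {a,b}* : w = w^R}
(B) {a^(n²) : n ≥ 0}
(B) {a^(n²) : n ≥ 0}

(B) {a^(n²) : n ≥ 0} requires the CFL pumping lemma.

- {w ∈ {a,b}* : w = w^R} is context-free (but not regular)
  • Can be shown non-regular with the regular pumping lemma
  • After pumping, the string is no longer symmetric

- {a^(n²) : n ≥ 0} is NOT context-free
  • Requires the CFL pumping lemma to prove
  • Gaps between squares grow unboundedly

The CFL pumping lemma is "stronger" in that it can prove non-membership
in the larger class of context-free languages.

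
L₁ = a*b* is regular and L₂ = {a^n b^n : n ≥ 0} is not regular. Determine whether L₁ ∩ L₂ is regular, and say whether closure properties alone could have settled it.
No — L₁ ∩ L₂ is not regular.

Every string a^n b^n already lies in a*b*, so L₁ ∩ L₂ = {a^n b^n : n ≥ 0} = L₂ itself, which is the standard non-regular language (pump s = a^p b^p).

Note that the bare facts "L₁ regular, L₂ non-regular" do not settle the question by themselves: the closure of regular languages under ∪, ∩, complement and difference applies only when BOTH operands are regular. With a non-regular operand the result can come out regular or non-regular depending on the specific languages, so one has to work out L₁ ∩ L₂ for this particular pair, as above.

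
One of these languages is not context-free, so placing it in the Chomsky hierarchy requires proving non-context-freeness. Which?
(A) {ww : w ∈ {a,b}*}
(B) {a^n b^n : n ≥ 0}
(A) {ww : w ∈ {a,b}*}

(A) {ww : w ∈ {a,b}*} requires the CFL pumping lemma.

- {a^n b^n : n ≥ 0} is context-free (but not regular)
  • Can be shown non-regular with the regular pumping lemma
  • After pumping, the number of a's and b's become unequal

- {ww : w ∈ {a,b}*} is NOT context-free
  • Requires the CFL pumping lemma to prove
  • Even a PDA cannot compare two arbitrary halves symbol by symbol; CFL pumping on a^p b^p a^p b^p fails

The CFL pumping lemma is "stronger" in that it can prove non-membership
in the larger class of context-free languages.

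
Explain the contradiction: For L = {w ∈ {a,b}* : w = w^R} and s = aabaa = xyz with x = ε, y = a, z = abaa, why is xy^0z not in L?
xy⁰z = abaa ∉ L

Pumping with i = 0 replaces y = a by y⁰ = ε:
- Original: s = xyz = aabaa; aabaa reversed is aabaa, the same string, so it is a palindrome and is in L
- Pumped: xy⁰z = ε · ε · abaa = abaa
- abaa reversed is aaba ≠ abaa, so it is not a palindrome and is not in L

The pumping lemma would require xy⁰z ∈ L, so this decomposition yields a contradiction.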